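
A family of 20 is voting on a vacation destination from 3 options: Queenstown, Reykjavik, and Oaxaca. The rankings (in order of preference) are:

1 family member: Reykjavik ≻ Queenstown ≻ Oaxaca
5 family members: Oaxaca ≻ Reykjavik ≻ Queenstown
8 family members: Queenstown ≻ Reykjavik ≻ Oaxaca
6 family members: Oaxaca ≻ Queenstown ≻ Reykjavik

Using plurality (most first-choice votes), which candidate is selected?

Oaxaca

First-place votes: Queenstown 8, Reykjavik 1, Oaxaca 11.
Oaxaca has the most first-place votes.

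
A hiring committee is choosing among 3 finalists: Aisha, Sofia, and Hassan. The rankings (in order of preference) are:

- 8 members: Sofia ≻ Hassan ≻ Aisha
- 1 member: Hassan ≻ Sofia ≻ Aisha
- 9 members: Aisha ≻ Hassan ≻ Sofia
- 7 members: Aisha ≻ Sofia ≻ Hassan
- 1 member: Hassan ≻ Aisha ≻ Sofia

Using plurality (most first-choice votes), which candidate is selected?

First-place votes: Aisha 16, Sofia 8, Hassan 2.
Aisha has the most first-place votes.

Aisha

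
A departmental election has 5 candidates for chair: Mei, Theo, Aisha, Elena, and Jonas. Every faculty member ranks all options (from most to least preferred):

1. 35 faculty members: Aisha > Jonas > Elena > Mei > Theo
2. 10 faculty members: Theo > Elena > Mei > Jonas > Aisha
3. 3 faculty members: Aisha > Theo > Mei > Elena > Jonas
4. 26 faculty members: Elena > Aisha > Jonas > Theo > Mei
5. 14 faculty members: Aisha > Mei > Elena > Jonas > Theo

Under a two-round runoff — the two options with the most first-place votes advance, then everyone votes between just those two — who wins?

Aisha

Round 1 first-place votes: Mei 0, Theo 10, Aisha 52, Elena 26, Jonas 0.
Aisha and Elena advance.
Runoff: Aisha is preferred to Elena by 52 voters; Elena by 36.
Aisha wins the runoff.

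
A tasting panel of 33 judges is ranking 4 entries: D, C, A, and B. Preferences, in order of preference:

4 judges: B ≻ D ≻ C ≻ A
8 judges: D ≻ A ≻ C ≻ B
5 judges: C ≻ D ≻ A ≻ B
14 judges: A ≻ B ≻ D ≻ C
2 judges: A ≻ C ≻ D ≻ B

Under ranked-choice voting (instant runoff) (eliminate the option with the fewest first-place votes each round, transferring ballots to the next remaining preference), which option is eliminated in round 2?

C

Round 1: D 8, C 5, A 16, B 4. Eliminate B.
Round 2: D 12, C 5, A 16. Eliminate C.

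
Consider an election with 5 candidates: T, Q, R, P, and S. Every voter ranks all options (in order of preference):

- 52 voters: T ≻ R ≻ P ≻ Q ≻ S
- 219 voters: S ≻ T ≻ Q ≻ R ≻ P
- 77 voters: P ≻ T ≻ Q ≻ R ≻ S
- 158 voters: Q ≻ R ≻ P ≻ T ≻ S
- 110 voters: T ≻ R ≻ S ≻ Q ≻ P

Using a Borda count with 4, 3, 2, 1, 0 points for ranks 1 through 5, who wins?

T

T: 52·4 + 219·3 + 77·3 + 158·1 + 110·4 = 1694
Q: 52·1 + 219·2 + 77·2 + 158·4 + 110·1 = 1386
R: 52·3 + 219·1 + 77·1 + 158·3 + 110·3 = 1256
P: 52·2 + 219·0 + 77·4 + 158·2 + 110·0 = 728
S: 52·0 + 219·4 + 77·0 + 158·0 + 110·2 = 1096
T has the highest Borda score (1694).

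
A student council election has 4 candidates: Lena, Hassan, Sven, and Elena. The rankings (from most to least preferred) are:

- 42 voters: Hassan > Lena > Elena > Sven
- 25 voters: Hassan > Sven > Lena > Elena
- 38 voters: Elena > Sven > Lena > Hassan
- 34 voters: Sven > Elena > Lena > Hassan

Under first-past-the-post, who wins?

Hassan

First-place votes: Lena 0, Hassan 67, Sven 34, Elena 38.
Hassan has the most first-place votes.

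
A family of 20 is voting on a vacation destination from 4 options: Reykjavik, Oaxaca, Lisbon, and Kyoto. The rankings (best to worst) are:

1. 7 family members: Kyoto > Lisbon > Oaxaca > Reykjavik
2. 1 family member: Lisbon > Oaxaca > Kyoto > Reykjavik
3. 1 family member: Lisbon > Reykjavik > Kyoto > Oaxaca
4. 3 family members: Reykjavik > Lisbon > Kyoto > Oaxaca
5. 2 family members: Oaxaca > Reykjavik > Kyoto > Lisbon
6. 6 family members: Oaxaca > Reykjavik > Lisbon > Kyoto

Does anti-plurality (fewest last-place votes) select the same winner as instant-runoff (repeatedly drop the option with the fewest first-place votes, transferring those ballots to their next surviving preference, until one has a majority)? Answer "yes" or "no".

Anti-plurality — last-place votes: Reykjavik 8, Oaxaca 4, Lisbon 2, Kyoto 6. Winner: Lisbon.
Instant-runoff — R1 Reykjavik 3, Oaxaca 8, Lisbon 2, Kyoto 7 (Lisbon out); R2 Reykjavik 4, Oaxaca 9, Kyoto 7 (Reykjavik out); R3 Oaxaca 9, Kyoto 11 (Kyoto winner). Winner: Kyoto.
The two methods disagree.

no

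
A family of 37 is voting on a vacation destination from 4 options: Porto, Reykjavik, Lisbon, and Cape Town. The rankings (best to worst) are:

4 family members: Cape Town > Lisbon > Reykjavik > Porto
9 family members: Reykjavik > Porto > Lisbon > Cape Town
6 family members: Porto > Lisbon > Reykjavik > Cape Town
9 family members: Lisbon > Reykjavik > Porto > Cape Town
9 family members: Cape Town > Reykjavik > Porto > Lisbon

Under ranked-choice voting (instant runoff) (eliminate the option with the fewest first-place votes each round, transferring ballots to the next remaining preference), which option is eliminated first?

Round 1: Porto 6, Reykjavik 9, Lisbon 9, Cape Town 13. Eliminate Porto.

Porto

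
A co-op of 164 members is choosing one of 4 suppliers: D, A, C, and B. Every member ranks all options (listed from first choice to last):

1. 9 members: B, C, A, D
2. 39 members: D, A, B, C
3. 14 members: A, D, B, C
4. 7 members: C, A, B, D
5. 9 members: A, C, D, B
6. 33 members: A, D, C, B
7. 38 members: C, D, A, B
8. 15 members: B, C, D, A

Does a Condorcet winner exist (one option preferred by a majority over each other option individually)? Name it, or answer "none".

D vs A: 92–72 for D.
D vs C: 86–78 for D.
D vs B: 133–31 for D.
D beats every other option head-to-head.

D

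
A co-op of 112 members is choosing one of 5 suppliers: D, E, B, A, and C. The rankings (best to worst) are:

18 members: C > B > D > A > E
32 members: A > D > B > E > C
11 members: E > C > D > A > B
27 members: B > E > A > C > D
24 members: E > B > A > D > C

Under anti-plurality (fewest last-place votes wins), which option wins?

Last-place votes: D 27, E 18, B 11, A 0, C 56.
A is ranked last by the fewest voters, so A wins.

A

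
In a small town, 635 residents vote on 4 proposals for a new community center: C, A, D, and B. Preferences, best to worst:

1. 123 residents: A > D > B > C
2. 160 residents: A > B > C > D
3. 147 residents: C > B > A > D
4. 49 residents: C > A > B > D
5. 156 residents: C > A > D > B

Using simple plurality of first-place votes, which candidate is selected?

First-place votes: C 352, A 283, D 0, B 0.
C has the most first-place votes.

C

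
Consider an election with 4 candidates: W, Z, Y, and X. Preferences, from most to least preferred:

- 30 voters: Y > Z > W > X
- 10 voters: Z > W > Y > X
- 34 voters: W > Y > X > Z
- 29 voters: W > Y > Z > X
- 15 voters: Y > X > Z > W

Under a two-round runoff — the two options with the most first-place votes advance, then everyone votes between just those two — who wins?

W

Round 1 first-place votes: W 63, Z 10, Y 45, X 0.
W and Y advance.
Runoff: W is preferred to Y by 73 voters; Y by 45.
W wins the runoff.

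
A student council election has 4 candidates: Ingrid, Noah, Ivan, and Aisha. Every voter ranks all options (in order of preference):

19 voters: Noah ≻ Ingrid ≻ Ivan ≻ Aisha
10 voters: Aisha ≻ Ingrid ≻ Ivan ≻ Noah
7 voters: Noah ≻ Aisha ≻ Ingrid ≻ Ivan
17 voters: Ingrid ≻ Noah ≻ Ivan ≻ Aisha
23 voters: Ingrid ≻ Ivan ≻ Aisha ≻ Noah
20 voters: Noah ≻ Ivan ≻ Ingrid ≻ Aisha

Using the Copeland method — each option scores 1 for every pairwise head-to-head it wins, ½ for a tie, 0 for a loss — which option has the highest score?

Ingrid

Ingrid: beats Noah, Ivan, and Aisha → score 3.
Noah: beats Ivan and Aisha; loses to Ingrid → score 2.
Ivan: beats Aisha; loses to Ingrid and Noah → score 1.
Aisha: loses to Ingrid, Noah, and Ivan → score 0.
Ingrid has the best pairwise record.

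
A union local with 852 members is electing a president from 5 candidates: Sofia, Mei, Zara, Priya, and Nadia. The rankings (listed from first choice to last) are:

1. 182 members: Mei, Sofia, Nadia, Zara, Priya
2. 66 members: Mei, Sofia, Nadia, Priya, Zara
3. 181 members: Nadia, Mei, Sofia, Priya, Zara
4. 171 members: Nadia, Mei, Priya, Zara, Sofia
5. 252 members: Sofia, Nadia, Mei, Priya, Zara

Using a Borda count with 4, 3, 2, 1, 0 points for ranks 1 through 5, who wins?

Sofia: 182·3 + 66·3 + 181·2 + 171·0 + 252·4 = 2114
Mei: 182·4 + 66·4 + 181·3 + 171·3 + 252·2 = 2552
Zara: 182·1 + 66·0 + 181·0 + 171·1 + 252·0 = 353
Priya: 182·0 + 66·1 + 181·1 + 171·2 + 252·1 = 841
Nadia: 182·2 + 66·2 + 181·4 + 171·4 + 252·3 = 2660
Nadia has the highest Borda score (2660).

Nadia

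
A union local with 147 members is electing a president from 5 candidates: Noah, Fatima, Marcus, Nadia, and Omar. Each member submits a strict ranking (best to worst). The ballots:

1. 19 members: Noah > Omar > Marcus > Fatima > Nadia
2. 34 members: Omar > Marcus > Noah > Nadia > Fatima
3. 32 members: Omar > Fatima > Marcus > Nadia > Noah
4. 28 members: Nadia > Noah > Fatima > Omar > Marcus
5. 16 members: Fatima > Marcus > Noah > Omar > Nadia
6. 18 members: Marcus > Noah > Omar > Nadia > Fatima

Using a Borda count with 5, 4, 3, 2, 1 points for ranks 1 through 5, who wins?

Noah: 19·5 + 34·3 + 32·1 + 28·4 + 16·3 + 18·4 = 461
Fatima: 19·2 + 34·1 + 32·4 + 28·3 + 16·5 + 18·1 = 382
Marcus: 19·3 + 34·4 + 32·3 + 28·1 + 16·4 + 18·5 = 471
Nadia: 19·1 + 34·2 + 32·2 + 28·5 + 16·1 + 18·2 = 343
Omar: 19·4 + 34·5 + 32·5 + 28·2 + 16·2 + 18·3 = 548
Omar has the highest Borda score (548).

Omar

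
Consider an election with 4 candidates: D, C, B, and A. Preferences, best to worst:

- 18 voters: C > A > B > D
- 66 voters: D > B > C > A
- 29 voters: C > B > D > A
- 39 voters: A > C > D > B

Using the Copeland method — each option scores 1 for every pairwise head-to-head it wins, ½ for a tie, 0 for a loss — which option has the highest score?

D: beats B and A; loses to C → score 2.
C: beats D, B, and A → score 3.
B: beats A; loses to D and C → score 1.
A: loses to D, C, and B → score 0.
C has the best pairwise record.

C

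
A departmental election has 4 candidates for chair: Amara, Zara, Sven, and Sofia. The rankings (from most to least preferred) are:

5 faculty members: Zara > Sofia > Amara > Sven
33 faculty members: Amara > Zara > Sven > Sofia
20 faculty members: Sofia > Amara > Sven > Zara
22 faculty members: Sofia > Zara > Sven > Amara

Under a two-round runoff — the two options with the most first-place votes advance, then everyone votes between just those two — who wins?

Sofia

Round 1 first-place votes: Amara 33, Zara 5, Sven 0, Sofia 42.
Sofia and Amara advance.
Runoff: Sofia is preferred to Amara by 47 voters; Amara by 33.
Sofia wins the runoff.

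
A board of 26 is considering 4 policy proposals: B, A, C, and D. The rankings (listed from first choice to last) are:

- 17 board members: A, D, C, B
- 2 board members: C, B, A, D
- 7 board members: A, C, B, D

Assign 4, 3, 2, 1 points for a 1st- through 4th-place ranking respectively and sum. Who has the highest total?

A

B: 17·1 + 2·3 + 7·2 = 37
A: 17·4 + 2·2 + 7·4 = 100
C: 17·2 + 2·4 + 7·3 = 63
D: 17·3 + 2·1 + 7·1 = 60
A has the highest Borda score (100).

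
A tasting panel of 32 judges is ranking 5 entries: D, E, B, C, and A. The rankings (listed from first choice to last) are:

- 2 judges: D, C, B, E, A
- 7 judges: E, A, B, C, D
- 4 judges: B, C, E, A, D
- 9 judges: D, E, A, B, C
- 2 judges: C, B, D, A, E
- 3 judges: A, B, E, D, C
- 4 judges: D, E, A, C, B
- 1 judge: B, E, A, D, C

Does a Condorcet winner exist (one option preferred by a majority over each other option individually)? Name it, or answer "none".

none

Checking pairwise contests:
B beats D 17–15.
D beats E 17–15.
E beats B 20–12.
D beats C 19–13.
D beats A 17–15.
Every option loses at least one head-to-head, so there is no Condorcet winner.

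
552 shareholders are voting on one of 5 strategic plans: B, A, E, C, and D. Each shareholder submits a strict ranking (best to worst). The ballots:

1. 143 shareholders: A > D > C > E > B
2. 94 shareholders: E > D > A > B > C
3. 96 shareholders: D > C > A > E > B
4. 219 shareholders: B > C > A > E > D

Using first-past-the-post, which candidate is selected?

First-place votes: B 219, A 143, E 94, C 0, D 96.
B has the most first-place votes.

B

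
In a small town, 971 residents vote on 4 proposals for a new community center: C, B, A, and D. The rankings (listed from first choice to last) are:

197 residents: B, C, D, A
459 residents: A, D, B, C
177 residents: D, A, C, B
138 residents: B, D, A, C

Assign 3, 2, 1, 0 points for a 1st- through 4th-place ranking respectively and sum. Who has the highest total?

C: 197·2 + 459·0 + 177·1 + 138·0 = 571
B: 197·3 + 459·1 + 177·0 + 138·3 = 1464
A: 197·0 + 459·3 + 177·2 + 138·1 = 1869
D: 197·1 + 459·2 + 177·3 + 138·2 = 1922
D has the highest Borda score (1922).

D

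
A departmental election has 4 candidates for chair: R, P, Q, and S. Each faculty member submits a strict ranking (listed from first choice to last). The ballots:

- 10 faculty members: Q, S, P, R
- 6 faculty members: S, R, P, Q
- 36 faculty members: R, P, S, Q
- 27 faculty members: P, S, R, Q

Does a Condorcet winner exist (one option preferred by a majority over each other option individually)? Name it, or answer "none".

none

Checking pairwise contests:
S beats R 43–36.
R beats P 42–37.
R beats Q 69–10.
P beats S 63–16.
Every option loses at least one head-to-head, so there is no Condorcet winner.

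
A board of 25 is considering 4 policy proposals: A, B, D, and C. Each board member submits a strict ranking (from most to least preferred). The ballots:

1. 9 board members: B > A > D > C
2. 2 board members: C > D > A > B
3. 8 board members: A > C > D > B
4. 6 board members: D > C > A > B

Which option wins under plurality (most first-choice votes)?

B

First-place votes: A 8, B 9, D 6, C 2.
B has the most first-place votes.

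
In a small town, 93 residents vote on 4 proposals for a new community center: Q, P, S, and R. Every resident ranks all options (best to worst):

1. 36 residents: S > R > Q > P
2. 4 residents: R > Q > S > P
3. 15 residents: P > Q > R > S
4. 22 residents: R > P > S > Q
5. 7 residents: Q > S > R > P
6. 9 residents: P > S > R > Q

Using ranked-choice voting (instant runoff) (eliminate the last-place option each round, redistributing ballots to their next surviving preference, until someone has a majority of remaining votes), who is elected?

S

Round 1: Q 7, P 24, S 36, R 26. Eliminate Q.
Round 2: P 24, S 43, R 26. Eliminate P.
Round 3: S 52, R 41. S has a majority.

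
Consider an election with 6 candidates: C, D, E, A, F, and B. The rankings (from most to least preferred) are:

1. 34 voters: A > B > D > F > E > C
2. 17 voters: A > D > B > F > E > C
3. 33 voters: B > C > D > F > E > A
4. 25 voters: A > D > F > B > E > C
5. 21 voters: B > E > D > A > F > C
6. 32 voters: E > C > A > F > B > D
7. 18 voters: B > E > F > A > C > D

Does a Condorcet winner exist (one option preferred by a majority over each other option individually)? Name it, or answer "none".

Checking pairwise contests:
D beats C 97–83.
A beats D 126–54.
D beats E 109–71.
E beats A 104–76.
D beats F 130–50.
A beats B 108–72.
Every option loses at least one head-to-head, so there is no Condorcet winner.

none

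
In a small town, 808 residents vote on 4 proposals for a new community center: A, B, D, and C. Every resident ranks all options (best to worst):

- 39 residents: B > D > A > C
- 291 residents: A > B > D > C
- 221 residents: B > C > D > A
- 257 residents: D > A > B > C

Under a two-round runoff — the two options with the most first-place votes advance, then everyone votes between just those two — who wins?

A

Round 1 first-place votes: A 291, B 260, D 257, C 0.
A and B advance.
Runoff: A is preferred to B by 548 voters; B by 260.
A wins the runoff.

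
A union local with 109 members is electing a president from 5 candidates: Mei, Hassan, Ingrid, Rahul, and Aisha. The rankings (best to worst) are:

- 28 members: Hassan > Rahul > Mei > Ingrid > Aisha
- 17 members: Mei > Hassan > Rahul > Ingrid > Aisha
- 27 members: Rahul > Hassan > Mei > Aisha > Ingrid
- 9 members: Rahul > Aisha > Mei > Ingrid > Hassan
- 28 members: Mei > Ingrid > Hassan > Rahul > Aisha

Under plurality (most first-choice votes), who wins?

Mei

First-place votes: Mei 45, Hassan 28, Ingrid 0, Rahul 36, Aisha 0.
Mei has the most first-place votes.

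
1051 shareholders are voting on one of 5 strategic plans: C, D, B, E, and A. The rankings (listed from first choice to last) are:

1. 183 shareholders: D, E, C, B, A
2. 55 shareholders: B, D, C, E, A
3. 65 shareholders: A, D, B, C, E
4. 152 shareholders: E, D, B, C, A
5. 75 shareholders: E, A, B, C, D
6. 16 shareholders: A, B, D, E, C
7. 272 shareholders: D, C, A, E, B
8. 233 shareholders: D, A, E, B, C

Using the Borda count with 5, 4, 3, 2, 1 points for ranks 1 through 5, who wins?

D

C: 183·3 + 55·3 + 65·2 + 152·2 + 75·2 + 16·1 + 272·4 + 233·1 = 2635
D: 183·5 + 55·4 + 65·4 + 152·4 + 75·1 + 16·3 + 272·5 + 233·5 = 4651
B: 183·2 + 55·5 + 65·3 + 152·3 + 75·3 + 16·4 + 272·1 + 233·2 = 2319
E: 183·4 + 55·2 + 65·1 + 152·5 + 75·5 + 16·2 + 272·2 + 233·3 = 3317
A: 183·1 + 55·1 + 65·5 + 152·1 + 75·4 + 16·5 + 272·3 + 233·4 = 2843
D has the highest Borda score (4651).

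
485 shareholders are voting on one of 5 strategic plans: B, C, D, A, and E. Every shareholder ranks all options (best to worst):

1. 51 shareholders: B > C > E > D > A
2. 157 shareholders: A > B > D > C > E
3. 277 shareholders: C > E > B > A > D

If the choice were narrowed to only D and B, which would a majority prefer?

Voters preferring D to B: 0; preferring B to D: 485.
B wins the head-to-head.

B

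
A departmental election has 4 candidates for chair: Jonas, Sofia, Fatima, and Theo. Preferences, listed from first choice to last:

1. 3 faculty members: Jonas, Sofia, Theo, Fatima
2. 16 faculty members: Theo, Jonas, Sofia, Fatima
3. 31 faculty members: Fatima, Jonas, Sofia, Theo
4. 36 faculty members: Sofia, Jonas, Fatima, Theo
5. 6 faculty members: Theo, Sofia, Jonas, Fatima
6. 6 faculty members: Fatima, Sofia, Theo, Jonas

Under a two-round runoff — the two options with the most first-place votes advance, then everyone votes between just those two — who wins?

Round 1 first-place votes: Jonas 3, Sofia 36, Fatima 37, Theo 22.
Fatima and Sofia advance.
Runoff: Fatima is preferred to Sofia by 37 voters; Sofia by 61.
Sofia wins the runoff.

Sofia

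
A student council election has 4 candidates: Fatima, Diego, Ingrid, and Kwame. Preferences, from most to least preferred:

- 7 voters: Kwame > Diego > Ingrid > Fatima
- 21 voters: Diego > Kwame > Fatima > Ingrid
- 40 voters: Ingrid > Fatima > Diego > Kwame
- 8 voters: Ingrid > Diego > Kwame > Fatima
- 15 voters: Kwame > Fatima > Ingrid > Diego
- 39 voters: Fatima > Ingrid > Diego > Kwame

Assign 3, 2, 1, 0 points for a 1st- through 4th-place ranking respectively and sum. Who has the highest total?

Fatima: 7·0 + 21·1 + 40·2 + 8·0 + 15·2 + 39·3 = 248
Diego: 7·2 + 21·3 + 40·1 + 8·2 + 15·0 + 39·1 = 172
Ingrid: 7·1 + 21·0 + 40·3 + 8·3 + 15·1 + 39·2 = 244
Kwame: 7·3 + 21·2 + 40·0 + 8·1 + 15·3 + 39·0 = 116
Fatima has the highest Borda score (248).

Fatima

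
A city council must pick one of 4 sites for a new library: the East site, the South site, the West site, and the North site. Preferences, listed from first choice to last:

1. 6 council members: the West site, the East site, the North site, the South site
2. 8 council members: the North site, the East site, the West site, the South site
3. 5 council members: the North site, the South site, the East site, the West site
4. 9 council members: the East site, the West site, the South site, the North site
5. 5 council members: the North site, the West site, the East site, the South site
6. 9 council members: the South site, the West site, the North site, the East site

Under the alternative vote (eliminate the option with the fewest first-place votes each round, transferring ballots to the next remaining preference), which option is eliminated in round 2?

the South site

Round 1: the East site 9, the South site 9, the West site 6, the North site 18. Eliminate the West site.
Round 2: the East site 15, the South site 9, the North site 18. Eliminate the South site.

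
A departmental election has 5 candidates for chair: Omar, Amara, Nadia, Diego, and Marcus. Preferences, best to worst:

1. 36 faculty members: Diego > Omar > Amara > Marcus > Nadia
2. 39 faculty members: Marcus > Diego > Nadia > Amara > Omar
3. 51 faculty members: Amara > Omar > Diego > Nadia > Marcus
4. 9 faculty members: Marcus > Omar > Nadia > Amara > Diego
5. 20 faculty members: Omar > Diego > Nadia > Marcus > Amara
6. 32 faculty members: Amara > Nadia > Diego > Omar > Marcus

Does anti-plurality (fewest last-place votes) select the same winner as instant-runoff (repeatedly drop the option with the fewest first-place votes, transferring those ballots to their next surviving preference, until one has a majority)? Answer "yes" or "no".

yes

Anti-plurality — last-place votes: Omar 39, Amara 20, Nadia 36, Diego 9, Marcus 83. Winner: Diego.
Instant-runoff — R1 Omar 20, Amara 83, Nadia 0, Diego 36, Marcus 48 (Nadia out); R2 Omar 20, Amara 83, Diego 36, Marcus 48 (Omar out); R3 Amara 83, Diego 56, Marcus 48 (Marcus out); R4 Amara 92, Diego 95 (Diego winner). Winner: Diego.
The two methods agree.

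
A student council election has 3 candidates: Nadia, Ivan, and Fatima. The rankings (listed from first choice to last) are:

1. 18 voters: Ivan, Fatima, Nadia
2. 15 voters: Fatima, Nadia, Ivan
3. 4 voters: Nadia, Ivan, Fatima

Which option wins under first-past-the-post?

First-place votes: Nadia 4, Ivan 18, Fatima 15.
Ivan has the most first-place votes.

Ivan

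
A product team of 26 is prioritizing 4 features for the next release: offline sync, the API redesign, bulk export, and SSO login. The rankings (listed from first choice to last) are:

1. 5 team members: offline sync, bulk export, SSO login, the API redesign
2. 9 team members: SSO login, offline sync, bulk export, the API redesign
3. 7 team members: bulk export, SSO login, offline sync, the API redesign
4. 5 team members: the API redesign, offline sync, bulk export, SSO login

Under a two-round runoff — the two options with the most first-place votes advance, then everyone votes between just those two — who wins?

Round 1 first-place votes: offline sync 5, the API redesign 5, bulk export 7, SSO login 9.
SSO login and bulk export advance.
Runoff: SSO login is preferred to bulk export by 9 voters; bulk export by 17.
bulk export wins the runoff.

bulk export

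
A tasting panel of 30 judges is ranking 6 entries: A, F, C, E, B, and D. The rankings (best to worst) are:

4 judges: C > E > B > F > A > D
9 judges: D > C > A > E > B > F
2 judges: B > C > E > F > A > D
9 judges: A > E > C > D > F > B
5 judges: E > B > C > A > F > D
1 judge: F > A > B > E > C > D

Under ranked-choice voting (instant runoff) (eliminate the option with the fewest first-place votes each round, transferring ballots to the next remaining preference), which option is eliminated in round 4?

Round 1: A 9, F 1, C 4, E 5, B 2, D 9. Eliminate F.
Round 2: A 10, C 4, E 5, B 2, D 9. Eliminate B.
Round 3: A 10, C 6, E 5, D 9. Eliminate E.
Round 4: A 10, C 11, D 9. Eliminate D.

D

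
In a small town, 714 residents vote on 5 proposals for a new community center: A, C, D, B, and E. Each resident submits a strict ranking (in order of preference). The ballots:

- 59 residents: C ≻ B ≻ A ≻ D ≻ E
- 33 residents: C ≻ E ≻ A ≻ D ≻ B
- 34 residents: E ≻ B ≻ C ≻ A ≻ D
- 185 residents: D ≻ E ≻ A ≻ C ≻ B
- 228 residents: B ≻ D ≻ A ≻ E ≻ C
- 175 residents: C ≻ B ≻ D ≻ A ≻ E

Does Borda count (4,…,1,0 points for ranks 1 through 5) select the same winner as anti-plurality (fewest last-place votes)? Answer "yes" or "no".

Borda — scores: A 1219, C 1321, D 1866, B 1716, E 1018. Winner: D.
Anti-plurality — last-place votes: A 0, C 228, D 34, B 218, E 234. Winner: A.
The two methods disagree.

no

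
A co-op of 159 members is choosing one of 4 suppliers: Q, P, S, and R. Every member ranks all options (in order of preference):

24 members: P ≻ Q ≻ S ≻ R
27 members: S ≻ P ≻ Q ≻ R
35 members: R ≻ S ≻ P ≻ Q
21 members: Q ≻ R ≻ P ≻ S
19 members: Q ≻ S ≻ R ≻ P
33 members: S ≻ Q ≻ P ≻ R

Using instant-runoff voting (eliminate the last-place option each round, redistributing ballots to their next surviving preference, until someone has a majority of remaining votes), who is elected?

Round 1: Q 40, P 24, S 60, R 35. Eliminate P.
Round 2: Q 64, S 60, R 35. Eliminate R.
Round 3: Q 64, S 95. S has a majority.

S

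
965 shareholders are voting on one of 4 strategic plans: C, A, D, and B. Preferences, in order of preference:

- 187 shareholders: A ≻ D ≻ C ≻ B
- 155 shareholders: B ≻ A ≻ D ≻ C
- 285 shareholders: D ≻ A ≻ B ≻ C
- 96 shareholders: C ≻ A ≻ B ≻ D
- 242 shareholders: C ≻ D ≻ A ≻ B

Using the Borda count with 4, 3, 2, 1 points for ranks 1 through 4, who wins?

C: 187·2 + 155·1 + 285·1 + 96·4 + 242·4 = 2166
A: 187·4 + 155·3 + 285·3 + 96·3 + 242·2 = 2840
D: 187·3 + 155·2 + 285·4 + 96·1 + 242·3 = 2833
B: 187·1 + 155·4 + 285·2 + 96·2 + 242·1 = 1811
A has the highest Borda score (2840).

A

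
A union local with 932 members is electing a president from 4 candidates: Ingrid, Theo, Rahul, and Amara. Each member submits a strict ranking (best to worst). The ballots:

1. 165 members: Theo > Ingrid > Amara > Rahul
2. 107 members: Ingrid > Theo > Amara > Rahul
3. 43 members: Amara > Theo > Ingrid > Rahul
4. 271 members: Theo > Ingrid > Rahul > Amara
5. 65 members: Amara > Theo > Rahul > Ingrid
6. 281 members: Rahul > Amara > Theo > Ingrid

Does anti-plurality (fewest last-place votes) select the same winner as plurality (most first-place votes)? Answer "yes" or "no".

Anti-plurality — last-place votes: Ingrid 346, Theo 0, Rahul 315, Amara 271. Winner: Theo.
Plurality — first-place votes: Ingrid 107, Theo 436, Rahul 281, Amara 108. Winner: Theo.
The two methods agree.

yes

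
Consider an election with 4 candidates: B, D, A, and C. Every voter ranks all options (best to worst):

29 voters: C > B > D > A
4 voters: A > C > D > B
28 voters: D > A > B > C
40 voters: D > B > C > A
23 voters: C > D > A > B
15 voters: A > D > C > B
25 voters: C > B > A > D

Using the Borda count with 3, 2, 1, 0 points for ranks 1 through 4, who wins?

B: 29·2 + 4·0 + 28·1 + 40·2 + 23·0 + 15·0 + 25·2 = 216
D: 29·1 + 4·1 + 28·3 + 40·3 + 23·2 + 15·2 + 25·0 = 313
A: 29·0 + 4·3 + 28·2 + 40·0 + 23·1 + 15·3 + 25·1 = 161
C: 29·3 + 4·2 + 28·0 + 40·1 + 23·3 + 15·1 + 25·3 = 294
D has the highest Borda score (313).

D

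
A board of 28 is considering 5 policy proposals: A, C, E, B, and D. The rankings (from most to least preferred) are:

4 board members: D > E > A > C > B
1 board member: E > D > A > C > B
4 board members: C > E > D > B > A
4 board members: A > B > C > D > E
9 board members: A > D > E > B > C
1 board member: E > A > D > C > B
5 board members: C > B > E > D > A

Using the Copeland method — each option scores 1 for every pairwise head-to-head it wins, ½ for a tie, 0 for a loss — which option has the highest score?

D

A: beats C and B; ties D; loses to E → score 2.5.
C: beats B; loses to A, E, and D → score 1.
E: beats A, C, and B; loses to D → score 3.
B: loses to A, C, E, and D → score 0.
D: beats C, E, and B; ties A → score 3.5.
D has the best pairwise record.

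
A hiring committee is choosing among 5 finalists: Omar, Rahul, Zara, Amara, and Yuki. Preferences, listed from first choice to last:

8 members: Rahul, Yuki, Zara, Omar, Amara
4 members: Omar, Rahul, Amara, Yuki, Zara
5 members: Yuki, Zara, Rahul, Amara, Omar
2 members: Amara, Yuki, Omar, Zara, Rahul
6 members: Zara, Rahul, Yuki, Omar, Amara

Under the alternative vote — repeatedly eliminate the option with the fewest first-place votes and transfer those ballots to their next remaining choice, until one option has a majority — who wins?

Rahul

Round 1: Omar 4, Rahul 8, Zara 6, Amara 2, Yuki 5. Eliminate Amara.
Round 2: Omar 4, Rahul 8, Zara 6, Yuki 7. Eliminate Omar.
Round 3: Rahul 12, Zara 6, Yuki 7. Eliminate Zara.
Round 4: Rahul 18, Yuki 7. Rahul has a majority.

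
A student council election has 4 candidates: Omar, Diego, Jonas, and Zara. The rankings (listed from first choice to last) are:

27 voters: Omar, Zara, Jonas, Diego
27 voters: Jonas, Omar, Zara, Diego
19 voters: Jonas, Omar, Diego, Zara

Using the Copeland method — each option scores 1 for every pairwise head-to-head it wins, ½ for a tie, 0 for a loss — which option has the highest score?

Omar: beats Diego and Zara; loses to Jonas → score 2.
Diego: loses to Omar, Jonas, and Zara → score 0.
Jonas: beats Omar, Diego, and Zara → score 3.
Zara: beats Diego; loses to Omar and Jonas → score 1.
Jonas has the best pairwise record.

Jonas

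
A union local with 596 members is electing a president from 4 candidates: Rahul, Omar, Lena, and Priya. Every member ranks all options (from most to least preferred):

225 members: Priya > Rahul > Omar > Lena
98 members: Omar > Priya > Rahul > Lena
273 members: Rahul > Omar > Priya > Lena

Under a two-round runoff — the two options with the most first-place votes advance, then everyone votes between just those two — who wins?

Priya

Round 1 first-place votes: Rahul 273, Omar 98, Lena 0, Priya 225.
Rahul and Priya advance.
Runoff: Rahul is preferred to Priya by 273 voters; Priya by 323.
Priya wins the runoff.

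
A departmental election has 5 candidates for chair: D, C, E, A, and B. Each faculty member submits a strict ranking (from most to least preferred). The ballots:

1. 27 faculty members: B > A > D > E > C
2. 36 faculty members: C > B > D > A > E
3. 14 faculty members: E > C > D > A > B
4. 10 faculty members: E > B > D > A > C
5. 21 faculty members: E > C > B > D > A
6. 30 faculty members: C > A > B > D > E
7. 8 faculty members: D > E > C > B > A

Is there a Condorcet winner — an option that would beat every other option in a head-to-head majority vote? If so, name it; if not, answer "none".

Checking pairwise contests:
C beats D 101–45.
E beats C 80–66.
D beats E 101–45.
D beats A 89–57.
C beats B 109–37.
Every option loses at least one head-to-head, so there is no Condorcet winner.

none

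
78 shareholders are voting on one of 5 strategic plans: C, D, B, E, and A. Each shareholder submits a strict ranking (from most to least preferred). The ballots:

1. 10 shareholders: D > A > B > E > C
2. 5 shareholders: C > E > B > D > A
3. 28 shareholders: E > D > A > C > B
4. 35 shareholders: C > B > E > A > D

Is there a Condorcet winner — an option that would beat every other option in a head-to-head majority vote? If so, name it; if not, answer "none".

C vs D: 40–38 for C.
C vs B: 68–10 for C.
C vs E: 40–38 for C.
C vs A: 40–38 for C.
C beats every other option head-to-head.

C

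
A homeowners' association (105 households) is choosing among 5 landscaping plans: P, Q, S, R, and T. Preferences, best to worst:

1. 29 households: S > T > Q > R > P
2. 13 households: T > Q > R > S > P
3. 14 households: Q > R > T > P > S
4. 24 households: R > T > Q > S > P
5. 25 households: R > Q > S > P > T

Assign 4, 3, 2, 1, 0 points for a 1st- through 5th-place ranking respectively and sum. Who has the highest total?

P: 29·0 + 13·0 + 14·1 + 24·0 + 25·1 = 39
Q: 29·2 + 13·3 + 14·4 + 24·2 + 25·3 = 276
S: 29·4 + 13·1 + 14·0 + 24·1 + 25·2 = 203
R: 29·1 + 13·2 + 14·3 + 24·4 + 25·4 = 293
T: 29·3 + 13·4 + 14·2 + 24·3 + 25·0 = 239
R has the highest Borda score (293).

R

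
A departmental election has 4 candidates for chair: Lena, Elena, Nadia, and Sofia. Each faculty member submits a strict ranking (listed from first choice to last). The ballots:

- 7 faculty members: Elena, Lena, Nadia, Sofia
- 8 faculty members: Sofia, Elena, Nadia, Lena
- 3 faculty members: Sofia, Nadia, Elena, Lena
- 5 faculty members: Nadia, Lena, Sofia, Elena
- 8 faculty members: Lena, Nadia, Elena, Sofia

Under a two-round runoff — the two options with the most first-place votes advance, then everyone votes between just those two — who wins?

Round 1 first-place votes: Lena 8, Elena 7, Nadia 5, Sofia 11.
Sofia and Lena advance.
Runoff: Sofia is preferred to Lena by 11 voters; Lena by 20.
Lena wins the runoff.

Lena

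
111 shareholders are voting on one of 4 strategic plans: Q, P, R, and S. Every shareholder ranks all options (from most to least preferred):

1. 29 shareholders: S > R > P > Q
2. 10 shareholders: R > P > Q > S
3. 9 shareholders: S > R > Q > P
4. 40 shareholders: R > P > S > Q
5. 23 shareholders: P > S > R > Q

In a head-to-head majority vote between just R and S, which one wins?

S

Voters preferring R to S: 50; preferring S to R: 61.
S wins the head-to-head.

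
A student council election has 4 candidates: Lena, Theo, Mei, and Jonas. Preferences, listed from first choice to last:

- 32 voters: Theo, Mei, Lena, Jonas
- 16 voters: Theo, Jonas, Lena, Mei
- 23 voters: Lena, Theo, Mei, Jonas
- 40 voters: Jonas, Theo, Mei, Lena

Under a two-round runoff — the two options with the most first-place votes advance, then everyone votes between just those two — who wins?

Theo

Round 1 first-place votes: Lena 23, Theo 48, Mei 0, Jonas 40.
Theo and Jonas advance.
Runoff: Theo is preferred to Jonas by 71 voters; Jonas by 40.
Theo wins the runoff.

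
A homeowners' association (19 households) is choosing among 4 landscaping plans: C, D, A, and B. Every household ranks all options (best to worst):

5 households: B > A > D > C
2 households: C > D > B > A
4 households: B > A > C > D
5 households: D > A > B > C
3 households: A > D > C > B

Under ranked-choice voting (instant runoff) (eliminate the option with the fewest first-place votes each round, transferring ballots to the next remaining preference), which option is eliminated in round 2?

Round 1: C 2, D 5, A 3, B 9. Eliminate C.
Round 2: D 7, A 3, B 9. Eliminate A.

A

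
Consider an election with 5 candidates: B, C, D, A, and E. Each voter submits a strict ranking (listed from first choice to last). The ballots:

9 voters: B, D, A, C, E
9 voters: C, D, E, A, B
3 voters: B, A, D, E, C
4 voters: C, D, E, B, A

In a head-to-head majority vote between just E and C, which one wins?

C

Voters preferring E to C: 3; preferring C to E: 22.
C wins the head-to-head.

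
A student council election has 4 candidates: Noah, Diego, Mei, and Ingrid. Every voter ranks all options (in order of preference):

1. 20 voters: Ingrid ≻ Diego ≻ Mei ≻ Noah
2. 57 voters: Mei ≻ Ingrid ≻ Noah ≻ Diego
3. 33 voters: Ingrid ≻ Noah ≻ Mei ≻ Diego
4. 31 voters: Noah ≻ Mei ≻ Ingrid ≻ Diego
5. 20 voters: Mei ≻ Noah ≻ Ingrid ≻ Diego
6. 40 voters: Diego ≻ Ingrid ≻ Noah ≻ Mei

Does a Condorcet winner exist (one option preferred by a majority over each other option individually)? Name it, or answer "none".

Checking pairwise contests:
Ingrid beats Noah 150–51.
Noah beats Diego 141–60.
Noah beats Mei 104–97.
Mei beats Ingrid 108–93.
Every option loses at least one head-to-head, so there is no Condorcet winner.

none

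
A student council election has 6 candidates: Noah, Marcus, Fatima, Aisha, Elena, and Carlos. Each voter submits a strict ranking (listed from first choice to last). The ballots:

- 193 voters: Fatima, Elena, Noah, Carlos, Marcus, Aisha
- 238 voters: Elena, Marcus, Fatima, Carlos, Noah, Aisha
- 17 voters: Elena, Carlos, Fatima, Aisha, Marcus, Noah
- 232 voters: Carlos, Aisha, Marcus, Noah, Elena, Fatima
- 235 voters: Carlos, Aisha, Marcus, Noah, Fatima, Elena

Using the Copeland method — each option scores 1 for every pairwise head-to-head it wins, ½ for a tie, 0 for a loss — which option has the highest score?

Carlos

Noah: beats Fatima and Elena; loses to Marcus, Aisha, and Carlos → score 2.
Marcus: beats Noah, Fatima, and Elena; loses to Aisha and Carlos → score 3.
Fatima: loses to Noah, Marcus, Aisha, Elena, and Carlos → score 0.
Aisha: beats Noah, Marcus, Fatima, and Elena; loses to Carlos → score 4.
Elena: beats Fatima; loses to Noah, Marcus, Aisha, and Carlos → score 1.
Carlos: beats Noah, Marcus, Fatima, Aisha, and Elena → score 5.
Carlos has the best pairwise record.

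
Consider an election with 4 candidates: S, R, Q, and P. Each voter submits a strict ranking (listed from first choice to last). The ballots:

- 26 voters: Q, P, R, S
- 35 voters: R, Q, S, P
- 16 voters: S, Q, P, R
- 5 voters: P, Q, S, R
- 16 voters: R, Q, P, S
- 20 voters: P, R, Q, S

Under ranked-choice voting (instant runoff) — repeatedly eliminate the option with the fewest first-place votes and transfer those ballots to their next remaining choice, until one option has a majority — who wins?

R

Round 1: S 16, R 51, Q 26, P 25. Eliminate S.
Round 2: R 51, Q 42, P 25. Eliminate P.
Round 3: R 71, Q 47. R has a majority.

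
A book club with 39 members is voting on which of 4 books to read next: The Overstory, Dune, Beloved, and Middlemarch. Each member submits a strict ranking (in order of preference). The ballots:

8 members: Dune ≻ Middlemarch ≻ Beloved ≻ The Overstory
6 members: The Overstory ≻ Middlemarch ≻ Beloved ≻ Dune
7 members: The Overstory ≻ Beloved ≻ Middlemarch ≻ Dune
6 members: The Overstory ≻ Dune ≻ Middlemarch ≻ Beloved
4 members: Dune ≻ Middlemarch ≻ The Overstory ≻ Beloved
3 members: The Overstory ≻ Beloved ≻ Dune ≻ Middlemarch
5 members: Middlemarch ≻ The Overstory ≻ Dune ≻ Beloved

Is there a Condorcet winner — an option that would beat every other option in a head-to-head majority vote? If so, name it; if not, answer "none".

The Overstory

The Overstory vs Dune: 27–12 for The Overstory.
The Overstory vs Beloved: 31–8 for The Overstory.
The Overstory vs Middlemarch: 22–17 for The Overstory.
The Overstory beats every other option head-to-head.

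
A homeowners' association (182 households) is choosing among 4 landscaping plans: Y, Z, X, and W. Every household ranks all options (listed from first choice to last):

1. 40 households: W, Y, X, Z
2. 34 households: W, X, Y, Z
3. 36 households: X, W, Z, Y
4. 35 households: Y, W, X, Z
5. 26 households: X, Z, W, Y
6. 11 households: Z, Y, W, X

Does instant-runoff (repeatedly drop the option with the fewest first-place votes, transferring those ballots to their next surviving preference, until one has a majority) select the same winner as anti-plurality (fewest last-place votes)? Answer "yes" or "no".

Instant-runoff — R1 Y 35, Z 11, X 62, W 74 (Z out); R2 Y 46, X 62, W 74 (Y out); R3 X 62, W 120 (W winner). Winner: W.
Anti-plurality — last-place votes: Y 62, Z 109, X 11, W 0. Winner: W.
The two methods agree.

yes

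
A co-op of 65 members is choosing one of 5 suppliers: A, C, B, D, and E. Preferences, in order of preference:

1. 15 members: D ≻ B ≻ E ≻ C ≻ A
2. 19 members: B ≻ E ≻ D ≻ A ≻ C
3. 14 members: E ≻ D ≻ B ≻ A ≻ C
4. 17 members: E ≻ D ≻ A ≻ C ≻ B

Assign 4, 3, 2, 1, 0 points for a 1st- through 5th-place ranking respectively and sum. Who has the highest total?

E

A: 15·0 + 19·1 + 14·1 + 17·2 = 67
C: 15·1 + 19·0 + 14·0 + 17·1 = 32
B: 15·3 + 19·4 + 14·2 + 17·0 = 149
D: 15·4 + 19·2 + 14·3 + 17·3 = 191
E: 15·2 + 19·3 + 14·4 + 17·4 = 211
E has the highest Borda score (211).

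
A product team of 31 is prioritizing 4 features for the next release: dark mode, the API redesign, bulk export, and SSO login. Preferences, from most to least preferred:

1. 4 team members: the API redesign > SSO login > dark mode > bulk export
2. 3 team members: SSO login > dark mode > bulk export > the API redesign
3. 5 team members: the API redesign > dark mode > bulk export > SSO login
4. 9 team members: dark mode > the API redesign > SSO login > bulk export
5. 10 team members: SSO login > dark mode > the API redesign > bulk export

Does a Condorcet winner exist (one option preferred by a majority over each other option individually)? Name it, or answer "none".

none

Checking pairwise contests:
SSO login beats dark mode 17–14.
dark mode beats the API redesign 22–9.
dark mode beats bulk export 31–0.
the API redesign beats SSO login 18–13.
Every option loses at least one head-to-head, so there is no Condorcet winner.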